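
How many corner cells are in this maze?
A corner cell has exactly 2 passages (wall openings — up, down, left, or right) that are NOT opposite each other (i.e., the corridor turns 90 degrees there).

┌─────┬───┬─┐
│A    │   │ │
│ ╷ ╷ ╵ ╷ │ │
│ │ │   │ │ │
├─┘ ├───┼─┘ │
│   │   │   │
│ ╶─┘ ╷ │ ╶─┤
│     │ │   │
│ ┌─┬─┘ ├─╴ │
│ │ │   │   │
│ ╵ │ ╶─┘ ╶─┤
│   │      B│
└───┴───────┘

Counting corner cells (2 non-opposite passages):
Total corners: 22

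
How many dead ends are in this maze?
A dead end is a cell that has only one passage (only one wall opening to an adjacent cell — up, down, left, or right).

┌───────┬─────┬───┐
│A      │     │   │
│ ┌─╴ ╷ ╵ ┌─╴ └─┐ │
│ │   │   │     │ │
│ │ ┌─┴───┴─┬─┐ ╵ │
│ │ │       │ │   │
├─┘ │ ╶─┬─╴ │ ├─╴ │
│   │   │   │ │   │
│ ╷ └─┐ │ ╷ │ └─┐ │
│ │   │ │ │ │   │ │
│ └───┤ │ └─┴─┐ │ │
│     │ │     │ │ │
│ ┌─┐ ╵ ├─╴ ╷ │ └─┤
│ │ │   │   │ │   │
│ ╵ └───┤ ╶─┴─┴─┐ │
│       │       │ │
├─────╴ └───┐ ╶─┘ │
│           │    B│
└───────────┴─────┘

Checking each cell for number of passages:

Dead ends found at positions:
  (0, 7)
  (1, 5)
  (2, 0)
  (2, 6)
  (3, 7)
  (4, 2)
  (4, 5)
  (5, 8)
  (6, 1)
  (6, 6)
  (7, 7)
  (8, 0)
  (8, 5)
Total dead ends: 13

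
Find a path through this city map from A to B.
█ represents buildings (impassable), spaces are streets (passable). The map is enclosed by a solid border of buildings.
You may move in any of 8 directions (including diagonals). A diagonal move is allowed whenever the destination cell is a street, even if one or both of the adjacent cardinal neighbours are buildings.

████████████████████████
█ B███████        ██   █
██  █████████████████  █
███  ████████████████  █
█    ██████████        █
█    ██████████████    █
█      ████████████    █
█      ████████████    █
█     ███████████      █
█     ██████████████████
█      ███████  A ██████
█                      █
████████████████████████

Finding the shortest path from A to B:
Movement: 8-directional
Path length: 19 steps
Directions: left → left → down-left → left → left → left → left → left → left → up-left → up-left → up → up → up → up-left → up → up → up-left → up-left

Solution:

████████████████████████
█ B███████        ██   █
██ ↖█████████████████  █
███ ↖████████████████  █
█   ↑██████████        █
█   ↑██████████████    █
█    ↖ ████████████    █
█    ↑ ████████████    █
█    ↑███████████      █
█    ↑██████████████████
█     ↖███████↙←A ██████
█      ↖←←←←←←         █
████████████████████████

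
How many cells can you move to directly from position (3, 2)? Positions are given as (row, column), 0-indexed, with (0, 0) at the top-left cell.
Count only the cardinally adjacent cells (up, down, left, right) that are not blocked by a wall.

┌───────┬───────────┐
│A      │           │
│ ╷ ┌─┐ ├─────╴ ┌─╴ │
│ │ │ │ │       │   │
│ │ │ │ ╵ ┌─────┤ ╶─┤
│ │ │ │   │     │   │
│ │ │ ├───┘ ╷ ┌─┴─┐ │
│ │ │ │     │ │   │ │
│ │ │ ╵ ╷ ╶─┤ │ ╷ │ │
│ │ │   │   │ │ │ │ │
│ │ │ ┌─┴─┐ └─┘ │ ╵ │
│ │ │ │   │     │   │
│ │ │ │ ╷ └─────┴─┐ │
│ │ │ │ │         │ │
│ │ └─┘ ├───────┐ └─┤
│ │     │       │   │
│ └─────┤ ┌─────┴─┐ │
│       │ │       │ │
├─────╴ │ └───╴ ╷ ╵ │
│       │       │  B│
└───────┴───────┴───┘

Checking passable neighbors of (3, 2):
Neighbors: (2, 2), (4, 2)
Count: 2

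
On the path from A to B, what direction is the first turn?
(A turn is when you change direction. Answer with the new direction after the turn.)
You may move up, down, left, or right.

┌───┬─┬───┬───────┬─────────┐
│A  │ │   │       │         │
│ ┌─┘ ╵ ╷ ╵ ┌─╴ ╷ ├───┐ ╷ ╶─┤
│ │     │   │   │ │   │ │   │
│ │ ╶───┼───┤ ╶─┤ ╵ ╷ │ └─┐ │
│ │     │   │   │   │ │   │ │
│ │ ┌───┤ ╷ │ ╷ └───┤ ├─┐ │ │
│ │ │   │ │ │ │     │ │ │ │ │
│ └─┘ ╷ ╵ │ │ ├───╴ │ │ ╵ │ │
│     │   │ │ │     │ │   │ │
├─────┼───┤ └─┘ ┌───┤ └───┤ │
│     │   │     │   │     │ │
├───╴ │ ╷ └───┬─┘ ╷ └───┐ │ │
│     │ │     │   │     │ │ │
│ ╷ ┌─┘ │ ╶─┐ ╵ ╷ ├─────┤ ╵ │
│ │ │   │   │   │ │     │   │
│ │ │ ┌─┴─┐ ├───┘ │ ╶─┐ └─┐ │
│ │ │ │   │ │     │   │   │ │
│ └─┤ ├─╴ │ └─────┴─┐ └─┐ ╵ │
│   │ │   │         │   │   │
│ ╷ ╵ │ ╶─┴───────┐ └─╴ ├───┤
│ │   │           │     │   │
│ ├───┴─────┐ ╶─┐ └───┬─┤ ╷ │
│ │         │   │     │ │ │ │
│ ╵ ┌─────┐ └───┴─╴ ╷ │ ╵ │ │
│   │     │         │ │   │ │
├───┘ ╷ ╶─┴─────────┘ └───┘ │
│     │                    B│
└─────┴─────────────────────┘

Directions: down, down, down, down, right, right, up, right, down, right, up, up, right, down, down, down, right, right, up, right, right, up, left, left, up, left, up, right, up, right, down, down, right, up, right, down, down, down, down, right, right, down, down, right, down, down, left, up, left, up, left, left, down, right, down, right, down, left, left, up, left, left, left, left, up, up, left, up, up, left, down, down, left, down, down, down, left, up, left, down, down, down, right, up, right, right, right, right, down, right, right, right, right, up, right, down, down, right, right, right
First turn direction: right

Solution:

┌───┬─┬───┬───────┬─────────┐
│A  │ │   │    ↱ ↓│         │
│ ┌─┘ ╵ ╷ ╵ ┌─╴ ╷ ├───┐ ╷ ╶─┤
│↓│     │   │↱ ↑│↓│↱ ↓│ │   │
│ │ ╶───┼───┤ ╶─┤ ╵ ╷ │ └─┐ │
│↓│     │↱ ↓│↑ ↰│↳ ↑│↓│   │ │
│ │ ┌───┤ ╷ │ ╷ └───┤ ├─┐ │ │
│↓│ │↱ ↓│↑│↓│ │↑ ← ↰│↓│ │ │ │
│ └─┘ ╷ ╵ │ │ ├───╴ │ │ ╵ │ │
│↳ → ↑│↳ ↑│↓│ │↱ → ↑│↓│   │ │
├─────┼───┤ └─┘ ┌───┤ └───┤ │
│     │↓ ↰│↳ → ↑│   │↳ → ↓│ │
├───╴ │ ╷ └───┬─┘ ╷ └───┐ │ │
│     │↓│↑    │   │     │↓│ │
│ ╷ ┌─┘ │ ╶─┐ ╵ ╷ ├─────┤ ╵ │
│ │ │↓ ↲│↑ ↰│   │ │↓ ← ↰│↳ ↓│
│ │ │ ┌─┴─┐ ├───┘ │ ╶─┐ └─┐ │
│ │ │↓│   │↑│     │↳ ↓│↑ ↰│↓│
│ └─┤ ├─╴ │ └─────┴─┐ └─┐ ╵ │
│↓ ↰│↓│   │↑ ← ← ← ↰│↳ ↓│↑ ↲│
│ ╷ ╵ │ ╶─┴───────┐ └─╴ ├───┤
│↓│↑ ↲│           │↑ ← ↲│   │
│ ├───┴─────┐ ╶─┐ └───┬─┤ ╷ │
│↓│↱ → → → ↓│   │  ↱ ↓│ │ │ │
│ ╵ ┌─────┐ └───┴─╴ ╷ │ ╵ │ │
│↳ ↑│     │↳ → → → ↑│↓│   │ │
├───┘ ╷ ╶─┴─────────┘ └───┘ │
│     │              ↳ → → B│
└─────┴─────────────────────┘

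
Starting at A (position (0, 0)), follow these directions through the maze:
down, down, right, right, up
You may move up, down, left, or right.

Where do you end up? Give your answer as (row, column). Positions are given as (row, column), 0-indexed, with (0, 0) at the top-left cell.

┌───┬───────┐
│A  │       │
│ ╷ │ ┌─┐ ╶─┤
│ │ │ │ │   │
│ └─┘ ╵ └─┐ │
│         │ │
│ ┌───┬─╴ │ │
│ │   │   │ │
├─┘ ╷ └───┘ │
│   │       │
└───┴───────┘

Following directions step by step:
Start: (0, 0)
  down: (0, 0) → (1, 0)
  down: (1, 0) → (2, 0)
  right: (2, 0) → (2, 1)
  right: (2, 1) → (2, 2)
  up: (2, 2) → (1, 2)
Final position: (1, 2)

Path taken:

┌───┬───────┐
│A  │       │
│ ╷ │ ┌─┐ ╶─┤
│↓│ │B│ │   │
│ └─┘ ╵ └─┐ │
│↳ → ↑    │ │
│ ┌───┬─╴ │ │
│ │   │   │ │
├─┘ ╷ └───┘ │
│   │       │
└───┴───────┘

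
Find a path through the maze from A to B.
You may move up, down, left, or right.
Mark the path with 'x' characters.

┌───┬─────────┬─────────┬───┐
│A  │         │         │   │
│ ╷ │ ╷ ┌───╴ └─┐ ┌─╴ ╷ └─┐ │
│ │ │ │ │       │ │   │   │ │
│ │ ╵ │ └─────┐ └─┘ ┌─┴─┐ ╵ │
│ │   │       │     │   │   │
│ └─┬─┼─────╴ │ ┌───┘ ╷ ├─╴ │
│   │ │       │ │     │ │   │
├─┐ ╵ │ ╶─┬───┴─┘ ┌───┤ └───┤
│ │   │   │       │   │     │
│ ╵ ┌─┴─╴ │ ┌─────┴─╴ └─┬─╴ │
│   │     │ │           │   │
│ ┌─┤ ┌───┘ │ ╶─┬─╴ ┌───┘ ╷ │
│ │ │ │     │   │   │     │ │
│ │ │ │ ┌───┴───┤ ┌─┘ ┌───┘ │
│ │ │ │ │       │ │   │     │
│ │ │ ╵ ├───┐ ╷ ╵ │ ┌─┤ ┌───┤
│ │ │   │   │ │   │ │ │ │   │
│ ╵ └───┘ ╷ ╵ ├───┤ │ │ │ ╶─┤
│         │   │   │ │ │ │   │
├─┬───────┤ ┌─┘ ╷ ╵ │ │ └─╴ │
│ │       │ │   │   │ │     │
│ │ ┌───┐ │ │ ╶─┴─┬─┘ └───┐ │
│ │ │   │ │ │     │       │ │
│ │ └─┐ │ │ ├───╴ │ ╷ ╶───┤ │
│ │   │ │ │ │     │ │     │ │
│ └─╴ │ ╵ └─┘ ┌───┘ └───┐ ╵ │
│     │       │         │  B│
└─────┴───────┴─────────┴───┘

Finding the shortest path through the maze:
Path length: 56 steps
Directions: right → down → down → right → up → up → right → down → down → right → right → right → down → left → left → left → down → right → down → left → left → down → down → down → right → up → up → right → right → up → up → right → right → right → up → right → right → up → right → down → down → right → right → down → down → down → left → left → down → down → down → right → right → down → down → down

Solution:

┌───┬─────────┬─────────┬───┐
│A x│x x      │         │   │
│ ╷ │ ╷ ┌───╴ └─┐ ┌─╴ ╷ └─┐ │
│ │x│x│x│       │ │   │   │ │
│ │ ╵ │ └─────┐ └─┘ ┌─┴─┐ ╵ │
│ │x x│x x x x│     │x x│   │
│ └─┬─┼─────╴ │ ┌───┘ ╷ ├─╴ │
│   │ │x x x x│ │x x x│x│   │
├─┐ ╵ │ ╶─┬───┴─┘ ┌───┤ └───┤
│ │   │x x│x x x x│   │x x x│
│ ╵ ┌─┴─╴ │ ┌─────┴─╴ └─┬─╴ │
│   │x x x│x│           │  x│
│ ┌─┤ ┌───┘ │ ╶─┬─╴ ┌───┘ ╷ │
│ │ │x│x x x│   │   │     │x│
│ │ │ │ ┌───┴───┤ ┌─┘ ┌───┘ │
│ │ │x│x│       │ │   │x x x│
│ │ │ ╵ ├───┐ ╷ ╵ │ ┌─┤ ┌───┤
│ │ │x x│   │ │   │ │ │x│   │
│ ╵ └───┘ ╷ ╵ ├───┤ │ │ │ ╶─┤
│         │   │   │ │ │x│   │
├─┬───────┤ ┌─┘ ╷ ╵ │ │ └─╴ │
│ │       │ │   │   │ │x x x│
│ │ ┌───┐ │ │ ╶─┴─┬─┘ └───┐ │
│ │ │   │ │ │     │       │x│
│ │ └─┐ │ │ ├───╴ │ ╷ ╶───┤ │
│ │   │ │ │ │     │ │     │x│
│ └─╴ │ ╵ └─┘ ┌───┘ └───┐ ╵ │
│     │       │         │  B│
└─────┴───────┴─────────┴───┘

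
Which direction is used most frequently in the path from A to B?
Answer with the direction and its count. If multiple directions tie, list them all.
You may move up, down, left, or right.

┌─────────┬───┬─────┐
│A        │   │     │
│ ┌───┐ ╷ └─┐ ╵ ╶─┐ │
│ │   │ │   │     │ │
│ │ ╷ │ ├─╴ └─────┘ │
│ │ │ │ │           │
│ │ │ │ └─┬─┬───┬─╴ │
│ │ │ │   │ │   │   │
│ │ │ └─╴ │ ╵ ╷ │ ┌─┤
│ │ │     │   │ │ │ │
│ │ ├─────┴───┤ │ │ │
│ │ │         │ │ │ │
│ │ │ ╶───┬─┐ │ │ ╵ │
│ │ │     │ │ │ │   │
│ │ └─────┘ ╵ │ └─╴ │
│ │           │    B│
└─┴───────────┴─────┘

Directions: right, right, right, right, down, right, down, right, right, right, right, down, left, down, down, down, right, down
Counts: {'right': 10, 'down': 7, 'left': 1}
Most common: right (10 times)

Solution:

┌─────────┬───┬─────┐
│A → → → ↓│   │     │
│ ┌───┐ ╷ └─┐ ╵ ╶─┐ │
│ │   │ │↳ ↓│     │ │
│ │ ╷ │ ├─╴ └─────┘ │
│ │ │ │ │  ↳ → → → ↓│
│ │ │ │ └─┬─┬───┬─╴ │
│ │ │ │   │ │   │↓ ↲│
│ │ │ └─╴ │ ╵ ╷ │ ┌─┤
│ │ │     │   │ │↓│ │
│ │ ├─────┴───┤ │ │ │
│ │ │         │ │↓│ │
│ │ │ ╶───┬─┐ │ │ ╵ │
│ │ │     │ │ │ │↳ ↓│
│ │ └─────┘ ╵ │ └─╴ │
│ │           │    B│
└─┴───────────┴─────┘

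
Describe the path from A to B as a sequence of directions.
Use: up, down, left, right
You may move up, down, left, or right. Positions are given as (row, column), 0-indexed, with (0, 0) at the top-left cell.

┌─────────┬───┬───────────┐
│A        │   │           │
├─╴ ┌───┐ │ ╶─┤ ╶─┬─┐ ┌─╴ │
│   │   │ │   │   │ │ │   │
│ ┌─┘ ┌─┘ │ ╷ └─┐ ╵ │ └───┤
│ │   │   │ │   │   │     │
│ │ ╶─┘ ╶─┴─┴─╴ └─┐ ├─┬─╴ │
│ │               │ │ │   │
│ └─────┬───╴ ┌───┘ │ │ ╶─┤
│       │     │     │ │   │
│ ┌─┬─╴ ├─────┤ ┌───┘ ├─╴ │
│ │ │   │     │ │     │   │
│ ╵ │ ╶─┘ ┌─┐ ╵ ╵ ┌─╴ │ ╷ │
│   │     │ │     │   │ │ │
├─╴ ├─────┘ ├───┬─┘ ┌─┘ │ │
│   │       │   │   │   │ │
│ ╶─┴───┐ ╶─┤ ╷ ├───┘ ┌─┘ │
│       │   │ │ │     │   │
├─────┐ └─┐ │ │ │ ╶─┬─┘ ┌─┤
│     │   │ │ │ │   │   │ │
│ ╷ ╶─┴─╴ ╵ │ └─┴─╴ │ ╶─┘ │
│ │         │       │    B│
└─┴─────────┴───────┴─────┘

Finding the path and converting it to directions:
Path through cells: (0,0) → (0,1) → (1,1) → (1,0) → (2,0) → (3,0) → (4,0) → (4,1) → (4,2) → (4,3) → (5,3) → (5,2) → (6,2) → (6,3) → (6,4) → (5,4) → (5,5) → (5,6) → (6,6) → (6,7) → (5,7) → (4,7) → (4,8) → (4,9) → (3,9) → (2,9) → (2,8) → (1,8) → (1,7) → (0,7) → (0,8) → (0,9) → (0,10) → (1,10) → (2,10) → (2,11) → (2,12) → (3,12) → (3,11) → (4,11) → (4,12) → (5,12) → (6,12) → (7,12) → (8,12) → (8,11) → (9,11) → (9,10) → (10,10) → (10,11) → (10,12)
Directions: right, down, left, down, down, down, right, right, right, down, left, down, right, right, up, right, right, down, right, up, up, right, right, up, up, left, up, left, up, right, right, right, down, down, right, right, down, left, down, right, down, down, down, down, left, down, left, down, right, right

Solution:

┌─────────┬───┬───────────┐
│A ↓      │   │↱ → → ↓    │
├─╴ ┌───┐ │ ╶─┤ ╶─┬─┐ ┌─╴ │
│↓ ↲│   │ │   │↑ ↰│ │↓│   │
│ ┌─┘ ┌─┘ │ ╷ └─┐ ╵ │ └───┤
│↓│   │   │ │   │↑ ↰│↳ → ↓│
│ │ ╶─┘ ╶─┴─┴─╴ └─┐ ├─┬─╴ │
│↓│               │↑│ │↓ ↲│
│ └─────┬───╴ ┌───┘ │ │ ╶─┤
│↳ → → ↓│     │↱ → ↑│ │↳ ↓│
│ ┌─┬─╴ ├─────┤ ┌───┘ ├─╴ │
│ │ │↓ ↲│↱ → ↓│↑│     │  ↓│
│ ╵ │ ╶─┘ ┌─┐ ╵ ╵ ┌─╴ │ ╷ │
│   │↳ → ↑│ │↳ ↑  │   │ │↓│
├─╴ ├─────┘ ├───┬─┘ ┌─┘ │ │
│   │       │   │   │   │↓│
│ ╶─┴───┐ ╶─┤ ╷ ├───┘ ┌─┘ │
│       │   │ │ │     │↓ ↲│
├─────┐ └─┐ │ │ │ ╶─┬─┘ ┌─┤
│     │   │ │ │ │   │↓ ↲│ │
│ ╷ ╶─┴─╴ ╵ │ └─┴─╴ │ ╶─┘ │
│ │         │       │↳ → B│
└─┴─────────┴───────┴─────┘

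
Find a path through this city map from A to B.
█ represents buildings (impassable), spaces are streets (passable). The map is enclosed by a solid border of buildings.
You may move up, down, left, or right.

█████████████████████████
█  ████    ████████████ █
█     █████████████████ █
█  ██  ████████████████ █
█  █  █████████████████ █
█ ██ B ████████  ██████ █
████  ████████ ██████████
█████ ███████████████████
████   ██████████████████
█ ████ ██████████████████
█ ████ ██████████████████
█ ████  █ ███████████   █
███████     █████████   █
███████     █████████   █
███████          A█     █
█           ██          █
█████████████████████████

Finding the shortest path from A to B:
Movement: cardinal only
Path length: 21 steps
Directions: left → left → left → left → left → left → up → up → left → left → left → left → up → left → up → up → up → left → up → up → up

Solution:

█████████████████████████
█  ████    ████████████ █
█     █████████████████ █
█  ██  ████████████████ █
█  █  █████████████████ █
█ ██ B ████████  ██████ █
████ ↑████████ ██████████
█████↑███████████████████
████ ↑↰██████████████████
█ ████↑██████████████████
█ ████↑██████████████████
█ ████↑↰█ ███████████   █
███████↑←←←↰█████████   █
███████    ↑█████████   █
███████    ↑←←←←←A█     █
█           ██          █
█████████████████████████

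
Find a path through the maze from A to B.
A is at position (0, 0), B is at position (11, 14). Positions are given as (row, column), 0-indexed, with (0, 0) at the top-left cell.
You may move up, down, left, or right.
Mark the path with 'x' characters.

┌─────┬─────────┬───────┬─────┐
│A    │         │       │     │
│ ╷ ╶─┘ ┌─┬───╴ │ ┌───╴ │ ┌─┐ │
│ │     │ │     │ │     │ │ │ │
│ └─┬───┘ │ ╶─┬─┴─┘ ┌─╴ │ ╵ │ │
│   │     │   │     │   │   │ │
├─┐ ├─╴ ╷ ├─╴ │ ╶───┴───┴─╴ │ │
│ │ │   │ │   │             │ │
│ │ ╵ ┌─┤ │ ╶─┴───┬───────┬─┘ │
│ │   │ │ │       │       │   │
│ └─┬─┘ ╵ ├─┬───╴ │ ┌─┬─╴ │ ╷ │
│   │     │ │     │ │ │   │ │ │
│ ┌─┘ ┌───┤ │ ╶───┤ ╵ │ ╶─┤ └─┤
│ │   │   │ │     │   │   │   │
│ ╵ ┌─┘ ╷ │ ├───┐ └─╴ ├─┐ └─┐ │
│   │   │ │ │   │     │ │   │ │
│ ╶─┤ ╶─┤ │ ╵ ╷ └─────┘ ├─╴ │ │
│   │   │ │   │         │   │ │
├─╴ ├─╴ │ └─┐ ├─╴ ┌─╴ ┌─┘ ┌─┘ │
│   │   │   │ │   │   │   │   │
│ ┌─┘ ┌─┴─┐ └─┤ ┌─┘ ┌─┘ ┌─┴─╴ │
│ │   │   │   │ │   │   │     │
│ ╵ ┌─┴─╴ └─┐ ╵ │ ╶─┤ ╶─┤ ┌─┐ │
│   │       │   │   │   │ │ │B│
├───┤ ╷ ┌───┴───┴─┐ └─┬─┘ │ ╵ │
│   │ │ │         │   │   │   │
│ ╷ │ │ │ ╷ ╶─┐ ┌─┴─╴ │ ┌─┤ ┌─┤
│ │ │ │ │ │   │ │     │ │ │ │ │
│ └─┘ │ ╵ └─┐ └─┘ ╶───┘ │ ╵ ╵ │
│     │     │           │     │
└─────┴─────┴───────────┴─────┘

Finding the shortest path from (0, 0) to (11, 14):
Path length: 73 steps
Directions: down → down → right → down → down → right → up → right → up → right → down → down → down → left → left → down → left → down → left → down → right → down → left → down → down → right → up → right → up → right → up → left → up → right → up → right → down → down → down → right → down → right → down → right → up → up → right → up → right → right → down → left → down → left → down → right → down → right → down → left → left → down → right → right → right → up → up → right → up → up → right → right → down

Solution:

┌─────┬─────────┬───────┬─────┐
│A    │         │       │     │
│ ╷ ╶─┘ ┌─┬───╴ │ ┌───╴ │ ┌─┐ │
│x│     │ │     │ │     │ │ │ │
│ └─┬───┘ │ ╶─┬─┴─┘ ┌─╴ │ ╵ │ │
│x x│  x x│   │     │   │   │ │
├─┐ ├─╴ ╷ ├─╴ │ ╶───┴───┴─╴ │ │
│ │x│x x│x│   │             │ │
│ │ ╵ ┌─┤ │ ╶─┴───┬───────┬─┘ │
│ │x x│ │x│       │       │   │
│ └─┬─┘ ╵ ├─┬───╴ │ ┌─┬─╴ │ ╷ │
│   │x x x│ │     │ │ │   │ │ │
│ ┌─┘ ┌───┤ │ ╶───┤ ╵ │ ╶─┤ └─┤
│ │x x│x x│ │     │   │   │   │
│ ╵ ┌─┘ ╷ │ ├───┐ └─╴ ├─┐ └─┐ │
│x x│x x│x│ │   │     │ │   │ │
│ ╶─┤ ╶─┤ │ ╵ ╷ └─────┘ ├─╴ │ │
│x x│x x│x│   │  x x x  │   │ │
├─╴ ├─╴ │ └─┐ ├─╴ ┌─╴ ┌─┘ ┌─┘ │
│x x│x x│x x│ │x x│x x│   │   │
│ ┌─┘ ┌─┴─┐ └─┤ ┌─┘ ┌─┘ ┌─┴─╴ │
│x│x x│   │x x│x│x x│   │x x x│
│ ╵ ┌─┴─╴ └─┐ ╵ │ ╶─┤ ╶─┤ ┌─┐ │
│x x│       │x x│x x│   │x│ │B│
├───┤ ╷ ┌───┴───┴─┐ └─┬─┘ │ ╵ │
│   │ │ │         │x x│x x│   │
│ ╷ │ │ │ ╷ ╶─┐ ┌─┴─╴ │ ┌─┤ ┌─┤
│ │ │ │ │ │   │ │x x x│x│ │ │ │
│ └─┘ │ ╵ └─┐ └─┘ ╶───┘ │ ╵ ╵ │
│     │     │    x x x x│     │
└─────┴─────┴───────────┴─────┘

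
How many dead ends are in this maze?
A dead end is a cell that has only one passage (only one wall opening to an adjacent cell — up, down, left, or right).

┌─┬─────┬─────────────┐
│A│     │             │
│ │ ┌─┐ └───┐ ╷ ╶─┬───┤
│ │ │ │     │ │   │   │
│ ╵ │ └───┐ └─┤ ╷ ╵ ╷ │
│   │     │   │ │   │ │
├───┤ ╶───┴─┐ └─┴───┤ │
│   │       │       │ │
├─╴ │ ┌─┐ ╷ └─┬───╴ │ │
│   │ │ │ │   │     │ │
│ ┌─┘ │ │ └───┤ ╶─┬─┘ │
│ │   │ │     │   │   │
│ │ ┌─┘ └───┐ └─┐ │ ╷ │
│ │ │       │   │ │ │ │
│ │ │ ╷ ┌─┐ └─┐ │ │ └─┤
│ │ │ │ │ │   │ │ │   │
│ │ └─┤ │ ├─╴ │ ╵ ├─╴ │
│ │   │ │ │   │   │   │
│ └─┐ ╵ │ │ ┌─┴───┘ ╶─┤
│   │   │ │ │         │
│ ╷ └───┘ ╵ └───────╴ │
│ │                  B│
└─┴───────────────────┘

Checking each cell for number of passages:

Dead ends found at positions:
  (0, 0)
  (0, 4)
  (0, 10)
  (1, 2)
  (1, 6)
  (2, 4)
  (2, 7)
  (3, 0)
  (4, 3)
  (4, 6)
  (6, 10)
  (7, 2)
  (7, 4)
  (9, 6)
  (10, 0)
Total dead ends: 15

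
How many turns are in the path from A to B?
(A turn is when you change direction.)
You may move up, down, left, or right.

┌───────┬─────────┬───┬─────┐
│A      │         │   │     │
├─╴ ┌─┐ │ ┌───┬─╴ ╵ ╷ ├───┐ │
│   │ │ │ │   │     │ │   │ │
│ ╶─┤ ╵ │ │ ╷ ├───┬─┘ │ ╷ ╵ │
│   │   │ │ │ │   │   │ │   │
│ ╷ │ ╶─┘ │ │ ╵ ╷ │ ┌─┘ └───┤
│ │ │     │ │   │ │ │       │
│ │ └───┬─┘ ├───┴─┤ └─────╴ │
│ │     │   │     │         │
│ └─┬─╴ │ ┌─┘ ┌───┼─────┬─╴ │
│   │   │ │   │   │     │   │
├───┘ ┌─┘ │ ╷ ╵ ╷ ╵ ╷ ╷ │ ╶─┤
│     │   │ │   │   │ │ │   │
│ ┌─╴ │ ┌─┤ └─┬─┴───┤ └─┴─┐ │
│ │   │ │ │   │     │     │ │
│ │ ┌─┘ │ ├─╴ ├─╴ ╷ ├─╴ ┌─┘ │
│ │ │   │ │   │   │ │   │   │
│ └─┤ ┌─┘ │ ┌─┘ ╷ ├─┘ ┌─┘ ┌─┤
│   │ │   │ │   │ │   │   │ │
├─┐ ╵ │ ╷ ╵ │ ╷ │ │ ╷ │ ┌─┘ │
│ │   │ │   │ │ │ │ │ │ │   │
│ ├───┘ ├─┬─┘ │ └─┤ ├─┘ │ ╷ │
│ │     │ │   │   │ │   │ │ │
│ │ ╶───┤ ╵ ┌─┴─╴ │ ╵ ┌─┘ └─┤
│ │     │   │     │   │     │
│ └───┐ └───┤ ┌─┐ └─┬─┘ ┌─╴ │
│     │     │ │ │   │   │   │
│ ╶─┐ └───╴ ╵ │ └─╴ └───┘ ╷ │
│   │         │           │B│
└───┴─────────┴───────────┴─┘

Directions: right, right, right, down, down, left, down, right, right, up, up, up, right, right, right, right, down, right, up, right, down, down, left, down, down, right, right, right, right, down, left, down, right, down, down, left, down, left, down, down, left, down, left, up, up, up, right, up, right, up, left, up, up, left, down, left, up, left, down, left, up, left, down, down, right, down, left, down, down, left, up, left, down, down, left, left, down, right, right, down, right, right, down, right, up, up, right, right, down, right, down, right, right, right, up, right, down
Number of turns: 67

Solution:

┌───────┬─────────┬───┬─────┐
│A → → ↓│↱ → → → ↓│↱ ↓│     │
├─╴ ┌─┐ │ ┌───┬─╴ ╵ ╷ ├───┐ │
│   │ │↓│↑│   │  ↳ ↑│↓│   │ │
│ ╶─┤ ╵ │ │ ╷ ├───┬─┘ │ ╷ ╵ │
│   │↓ ↲│↑│ │ │   │↓ ↲│ │   │
│ ╷ │ ╶─┘ │ │ ╵ ╷ │ ┌─┘ └───┤
│ │ │↳ → ↑│ │   │ │↓│       │
│ │ └───┬─┘ ├───┴─┤ └─────╴ │
│ │     │   │     │↳ → → → ↓│
│ └─┬─╴ │ ┌─┘ ┌───┼─────┬─╴ │
│   │   │ │↓ ↰│↓ ↰│↓ ↰  │↓ ↲│
├───┘ ┌─┘ │ ╷ ╵ ╷ ╵ ╷ ╷ │ ╶─┤
│     │   │↓│↑ ↲│↑ ↲│↑│ │↳ ↓│
│ ┌─╴ │ ┌─┤ └─┬─┴───┤ └─┴─┐ │
│ │   │ │ │↳ ↓│     │↑ ↰  │↓│
│ │ ┌─┘ │ ├─╴ ├─╴ ╷ ├─╴ ┌─┘ │
│ │ │   │ │↓ ↲│   │ │↱ ↑│↓ ↲│
│ └─┤ ┌─┘ │ ┌─┘ ╷ ├─┘ ┌─┘ ┌─┤
│   │ │↓ ↰│↓│   │ │↱ ↑│↓ ↲│ │
├─┐ ╵ │ ╷ ╵ │ ╷ │ │ ╷ │ ┌─┘ │
│ │   │↓│↑ ↲│ │ │ │↑│ │↓│   │
│ ├───┘ ├─┬─┘ │ └─┤ ├─┘ │ ╷ │
│ │↓ ← ↲│ │   │   │↑│↓ ↲│ │ │
│ │ ╶───┤ ╵ ┌─┴─╴ │ ╵ ┌─┘ └─┤
│ │↳ → ↓│   │↱ → ↓│↑ ↲│     │
│ └───┐ └───┤ ┌─┐ └─┬─┘ ┌─╴ │
│     │↳ → ↓│↑│ │↳ ↓│   │↱ ↓│
│ ╶─┐ └───╴ ╵ │ └─╴ └───┘ ╷ │
│   │      ↳ ↑│    ↳ → → ↑│B│
└───┴─────────┴───────────┴─┘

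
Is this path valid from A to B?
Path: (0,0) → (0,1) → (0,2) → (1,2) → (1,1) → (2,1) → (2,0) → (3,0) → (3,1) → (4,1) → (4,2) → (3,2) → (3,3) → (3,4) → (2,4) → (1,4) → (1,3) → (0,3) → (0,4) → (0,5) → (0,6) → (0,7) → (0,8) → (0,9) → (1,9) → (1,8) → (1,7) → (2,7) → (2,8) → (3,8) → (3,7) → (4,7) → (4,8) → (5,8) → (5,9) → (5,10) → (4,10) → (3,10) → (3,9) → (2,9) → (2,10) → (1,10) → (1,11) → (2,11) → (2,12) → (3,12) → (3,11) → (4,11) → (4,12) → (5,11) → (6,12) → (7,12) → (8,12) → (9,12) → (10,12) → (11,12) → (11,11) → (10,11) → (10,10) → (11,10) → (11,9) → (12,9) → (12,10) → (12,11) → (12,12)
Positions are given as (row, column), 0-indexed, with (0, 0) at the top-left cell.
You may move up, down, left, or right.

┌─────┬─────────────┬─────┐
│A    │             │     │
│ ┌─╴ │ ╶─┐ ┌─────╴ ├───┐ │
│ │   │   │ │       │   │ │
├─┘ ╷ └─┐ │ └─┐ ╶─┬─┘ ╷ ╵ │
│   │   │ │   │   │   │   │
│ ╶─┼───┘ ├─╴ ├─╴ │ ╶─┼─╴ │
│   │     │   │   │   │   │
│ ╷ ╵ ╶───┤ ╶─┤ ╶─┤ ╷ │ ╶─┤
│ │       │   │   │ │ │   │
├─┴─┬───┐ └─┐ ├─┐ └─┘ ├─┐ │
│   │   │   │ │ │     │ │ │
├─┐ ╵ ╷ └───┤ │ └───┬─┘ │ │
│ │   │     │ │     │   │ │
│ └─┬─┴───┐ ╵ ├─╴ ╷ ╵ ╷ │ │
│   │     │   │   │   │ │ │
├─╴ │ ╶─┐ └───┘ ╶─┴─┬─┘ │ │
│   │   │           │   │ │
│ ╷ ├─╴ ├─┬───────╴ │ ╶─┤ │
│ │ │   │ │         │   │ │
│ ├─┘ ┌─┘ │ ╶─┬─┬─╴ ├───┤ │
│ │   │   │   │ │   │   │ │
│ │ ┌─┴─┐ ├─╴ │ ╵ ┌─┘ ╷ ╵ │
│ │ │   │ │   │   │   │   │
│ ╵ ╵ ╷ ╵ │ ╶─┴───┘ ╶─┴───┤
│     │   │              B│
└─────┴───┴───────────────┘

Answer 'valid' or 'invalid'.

Checking path validity:
Result: Invalid move at step 49: cannot move from (4, 12) to (5, 11).

invalid

Correct solution:

┌─────┬─────────────┬─────┐
│A → ↓│↱ → → → → → ↓│     │
│ ┌─╴ │ ╶─┐ ┌─────╴ ├───┐ │
│ │↓ ↲│↑ ↰│ │  ↓ ← ↲│↱ ↓│ │
├─┘ ╷ └─┐ │ └─┐ ╶─┬─┘ ╷ ╵ │
│↓ ↲│   │↑│   │↳ ↓│↱ ↑│↳ ↓│
│ ╶─┼───┘ ├─╴ ├─╴ │ ╶─┼─╴ │
│↳ ↓│↱ → ↑│   │↓ ↲│↑ ↰│↓ ↲│
│ ╷ ╵ ╶───┤ ╶─┤ ╶─┤ ╷ │ ╶─┤
│ │↳ ↑    │   │↳ ↓│ │↑│↳ ↓│
├─┴─┬───┐ └─┐ ├─┐ └─┘ ├─┐ │
│   │   │   │ │ │↳ → ↑│ │↓│
├─┐ ╵ ╷ └───┤ │ └───┬─┘ │ │
│ │   │     │ │     │   │↓│
│ └─┬─┴───┐ ╵ ├─╴ ╷ ╵ ╷ │ │
│   │     │   │   │   │ │↓│
├─╴ │ ╶─┐ └───┘ ╶─┴─┬─┘ │ │
│   │   │           │   │↓│
│ ╷ ├─╴ ├─┬───────╴ │ ╶─┤ │
│ │ │   │ │         │   │↓│
│ ├─┘ ┌─┘ │ ╶─┬─┬─╴ ├───┤ │
│ │   │   │   │ │   │↓ ↰│↓│
│ │ ┌─┴─┐ ├─╴ │ ╵ ┌─┘ ╷ ╵ │
│ │ │   │ │   │   │↓ ↲│↑ ↲│
│ ╵ ╵ ╷ ╵ │ ╶─┴───┘ ╶─┴───┤
│     │   │        ↳ → → B│
└─────┴───┴───────────────┘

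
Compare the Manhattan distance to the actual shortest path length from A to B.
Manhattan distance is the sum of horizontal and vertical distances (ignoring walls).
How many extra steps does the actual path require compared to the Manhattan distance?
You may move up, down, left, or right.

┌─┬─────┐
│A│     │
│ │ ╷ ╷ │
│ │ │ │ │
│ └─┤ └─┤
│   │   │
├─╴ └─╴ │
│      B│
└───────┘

Manhattan distance: |3 - 0| + |3 - 0| = 6
Actual path length: 6
Extra steps: 6 - 6 = 0

Solution:

┌─┬─────┐
│A│     │
│ │ ╷ ╷ │
│↓│ │ │ │
│ └─┤ └─┤
│↳ ↓│   │
├─╴ └─╴ │
│  ↳ → B│
└───────┘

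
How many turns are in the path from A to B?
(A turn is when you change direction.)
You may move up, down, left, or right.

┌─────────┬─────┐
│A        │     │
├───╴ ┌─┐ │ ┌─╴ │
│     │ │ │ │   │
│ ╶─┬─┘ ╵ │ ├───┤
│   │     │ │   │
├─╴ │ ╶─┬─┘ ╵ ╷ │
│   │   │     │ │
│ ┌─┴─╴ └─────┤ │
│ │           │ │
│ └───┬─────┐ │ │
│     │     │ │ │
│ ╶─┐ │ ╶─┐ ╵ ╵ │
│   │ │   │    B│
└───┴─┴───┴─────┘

Directions: right, right, right, right, down, down, left, left, down, right, down, right, right, right, down, down, right
Number of turns: 8

Solution:

┌─────────┬─────┐
│A → → → ↓│     │
├───╴ ┌─┐ │ ┌─╴ │
│     │ │↓│ │   │
│ ╶─┬─┘ ╵ │ ├───┤
│   │↓ ← ↲│ │   │
├─╴ │ ╶─┬─┘ ╵ ╷ │
│   │↳ ↓│     │ │
│ ┌─┴─╴ └─────┤ │
│ │    ↳ → → ↓│ │
│ └───┬─────┐ │ │
│     │     │↓│ │
│ ╶─┐ │ ╶─┐ ╵ ╵ │
│   │ │   │  ↳ B│
└───┴─┴───┴─────┘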